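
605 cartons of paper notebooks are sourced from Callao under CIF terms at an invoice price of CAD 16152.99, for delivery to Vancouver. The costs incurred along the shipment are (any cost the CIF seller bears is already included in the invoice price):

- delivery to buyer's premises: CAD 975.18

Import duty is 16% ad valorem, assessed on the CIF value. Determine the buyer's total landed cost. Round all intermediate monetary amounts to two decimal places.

Total landed cost: CAD 19712.65

CIF: the seller pays costs through ocean freight and marine insurance to the destination port.
The CIF price already equals the CIF value: 16152.99
Import duty = 16152.99 × 16% = 2584.48
Buyer bears: delivery 975.18 + duty 2584.48 = 3559.66
Landed cost = invoice 16152.99 + 3559.66 = 19712.65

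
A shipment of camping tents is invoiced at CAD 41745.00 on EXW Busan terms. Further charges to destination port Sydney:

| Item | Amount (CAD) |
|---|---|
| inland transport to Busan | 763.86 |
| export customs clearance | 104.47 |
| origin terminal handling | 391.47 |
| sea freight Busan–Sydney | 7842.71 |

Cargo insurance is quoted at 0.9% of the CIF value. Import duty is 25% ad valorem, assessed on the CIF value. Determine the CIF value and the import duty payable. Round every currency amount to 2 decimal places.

Let C be the CIF value. C = EXW price + pre-shipment costs + freight + 0.9% × C
C − 0.9% × C = 41745.00 + 763.86 + 104.47 + 391.47 + 7842.71
0.991 × C = 50847.51
C = 50847.51 / 0.991 = 51309.29
Insurance premium = 0.9% × 51309.29 = 461.78
Import duty = 51309.29 × 25% = 12827.32

CIF value: CAD 51309.29; import duty: CAD 12827.32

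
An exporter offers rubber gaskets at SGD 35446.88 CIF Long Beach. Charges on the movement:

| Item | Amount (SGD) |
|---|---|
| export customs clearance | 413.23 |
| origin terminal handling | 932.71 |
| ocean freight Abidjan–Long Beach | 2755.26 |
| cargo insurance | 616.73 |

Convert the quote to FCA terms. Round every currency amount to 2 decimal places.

Not relevant to the conversion: export clearance — on the seller under both CIF and FCA; already in the CIF price and stays in the FCA price.
From CIF to FCA, the seller no longer bears: origin terminal, freight, insurance.
FCA price = 35446.88 − 932.71 − 2755.26 − 616.73 = 31142.18

FCA price: SGD 31142.18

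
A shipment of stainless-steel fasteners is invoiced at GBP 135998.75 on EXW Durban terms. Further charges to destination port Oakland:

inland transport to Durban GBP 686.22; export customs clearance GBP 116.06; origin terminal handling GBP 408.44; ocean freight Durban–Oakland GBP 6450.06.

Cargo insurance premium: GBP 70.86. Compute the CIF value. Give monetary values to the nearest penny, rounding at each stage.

CIF value: GBP 143730.39

CIF = EXW price + pre-shipment costs + freight + insurance
CIF = 135998.75 + 686.22 + 116.06 + 408.44 + 6450.06 + 70.86 = 143730.39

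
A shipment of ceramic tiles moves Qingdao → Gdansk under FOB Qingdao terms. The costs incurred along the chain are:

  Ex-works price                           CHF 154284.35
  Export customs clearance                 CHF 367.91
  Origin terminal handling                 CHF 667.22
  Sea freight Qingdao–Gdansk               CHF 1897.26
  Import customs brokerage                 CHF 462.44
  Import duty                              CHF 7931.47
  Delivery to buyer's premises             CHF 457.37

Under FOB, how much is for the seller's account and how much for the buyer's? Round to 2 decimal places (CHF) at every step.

Seller: CHF 155319.48; buyer: CHF 10748.54

FOB: the seller bears costs until goods are on board at the origin port; the buyer bears freight, insurance and all costs thereafter.
Seller's account: goods 154284.35 + export clearance 367.91 + origin terminal 667.22 = 155319.48
Buyer's account: freight 1897.26 + brokerage 462.44 + duty 7931.47 + delivery 457.37 = 10748.54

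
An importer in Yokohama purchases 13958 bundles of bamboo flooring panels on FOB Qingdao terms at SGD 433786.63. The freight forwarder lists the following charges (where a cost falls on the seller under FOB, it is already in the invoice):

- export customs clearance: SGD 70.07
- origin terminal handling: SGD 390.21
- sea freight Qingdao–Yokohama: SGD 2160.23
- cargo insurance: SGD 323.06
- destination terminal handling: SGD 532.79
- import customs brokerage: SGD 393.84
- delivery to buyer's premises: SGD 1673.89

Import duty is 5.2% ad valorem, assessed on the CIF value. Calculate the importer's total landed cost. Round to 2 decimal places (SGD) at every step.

Total landed cost: SGD 461556.48

FOB: the seller bears costs until goods are on board at the origin port; the buyer bears freight, insurance and all costs thereafter.
Already in the invoice (seller's account under FOB): export clearance, origin terminal — exclude.
CIF value = FOB price + freight + insurance = 433786.63 + 2160.23 + 323.06 = 436269.92
Import duty = 436269.92 × 5.2% = 22686.04
Buyer bears: freight 2160.23 + insurance 323.06 + destination terminal 532.79 + brokerage 393.84 + delivery 1673.89 + duty 22686.04 = 27769.85
Landed cost = invoice 433786.63 + 27769.85 = 461556.48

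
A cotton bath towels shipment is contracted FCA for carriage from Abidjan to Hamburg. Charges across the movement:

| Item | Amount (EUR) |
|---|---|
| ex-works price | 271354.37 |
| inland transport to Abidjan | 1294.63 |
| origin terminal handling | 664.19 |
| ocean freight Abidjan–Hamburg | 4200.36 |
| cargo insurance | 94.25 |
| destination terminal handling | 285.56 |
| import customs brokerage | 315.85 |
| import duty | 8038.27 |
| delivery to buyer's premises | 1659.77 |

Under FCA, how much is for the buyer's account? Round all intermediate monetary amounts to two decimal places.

FCA: the seller delivers export-cleared goods to the carrier; the buyer bears costs from that point.
Seller's account: goods 271354.37 + inland to port 1294.63 = 272649.00
Buyer's account: origin terminal 664.19 + freight 4200.36 + insurance 94.25 + destination terminal 285.56 + brokerage 315.85 + duty 8038.27 + delivery 1659.77 = 15258.25

Buyer's account: EUR 15258.25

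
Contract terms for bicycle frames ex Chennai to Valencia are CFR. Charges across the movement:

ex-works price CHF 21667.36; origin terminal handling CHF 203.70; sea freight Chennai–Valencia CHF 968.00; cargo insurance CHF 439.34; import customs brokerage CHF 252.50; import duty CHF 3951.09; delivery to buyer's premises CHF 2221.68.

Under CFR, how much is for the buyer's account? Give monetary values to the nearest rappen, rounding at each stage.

Buyer's account: CHF 6864.61

CFR: the seller pays costs through ocean freight to the destination port, but not insurance.
Seller's account: goods 21667.36 + origin terminal 203.70 + freight 968.00 = 22839.06
Buyer's account: insurance 439.34 + brokerage 252.50 + duty 3951.09 + delivery 2221.68 = 6864.61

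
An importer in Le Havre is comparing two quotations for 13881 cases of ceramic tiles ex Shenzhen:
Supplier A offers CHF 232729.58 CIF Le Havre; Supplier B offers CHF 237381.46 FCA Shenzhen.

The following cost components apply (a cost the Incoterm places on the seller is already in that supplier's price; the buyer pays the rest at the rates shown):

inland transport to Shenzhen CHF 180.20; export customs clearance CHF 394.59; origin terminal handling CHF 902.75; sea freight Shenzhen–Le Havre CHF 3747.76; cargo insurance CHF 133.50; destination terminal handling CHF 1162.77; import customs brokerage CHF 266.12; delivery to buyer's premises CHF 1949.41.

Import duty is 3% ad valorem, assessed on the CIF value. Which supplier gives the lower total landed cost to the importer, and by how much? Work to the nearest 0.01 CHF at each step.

Supplier A is cheaper by CHF 9718.96

Supplier A (CIF):
The CIF price already equals the CIF value: 232729.58
Import duty = 232729.58 × 3% = 6981.89
Buyer bears (A): 1162.77 + 266.12 + 1949.41 = 3378.30
Landed cost (A) = invoice 232729.58 + 3378.30 + duty 6981.89 = 243089.77
Supplier B (FCA):
CIF value = FCA price + origin terminal + freight + insurance = 237381.46 + 902.75 + 3747.76 + 133.50 = 242165.47
Import duty = 242165.47 × 3% = 7264.96
Buyer bears (B): 902.75 + 3747.76 + 133.50 + 1162.77 + 266.12 + 1949.41 = 8162.31
Landed cost (B) = invoice 237381.46 + 8162.31 + duty 7264.96 = 252808.73
Difference = |243089.77 − 252808.73| = 9718.96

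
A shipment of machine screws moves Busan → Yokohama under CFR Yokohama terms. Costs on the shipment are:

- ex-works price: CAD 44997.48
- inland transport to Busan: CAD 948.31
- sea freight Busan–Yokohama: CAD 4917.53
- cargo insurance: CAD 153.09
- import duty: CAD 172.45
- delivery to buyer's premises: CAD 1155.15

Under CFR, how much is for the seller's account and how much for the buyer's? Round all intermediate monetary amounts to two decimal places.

CFR: the seller pays costs through ocean freight to the destination port, but not insurance.
Seller's account: goods 44997.48 + inland to port 948.31 + freight 4917.53 = 50863.32
Buyer's account: insurance 153.09 + duty 172.45 + delivery 1155.15 = 1480.69

Seller: CAD 50863.32; buyer: CAD 1480.69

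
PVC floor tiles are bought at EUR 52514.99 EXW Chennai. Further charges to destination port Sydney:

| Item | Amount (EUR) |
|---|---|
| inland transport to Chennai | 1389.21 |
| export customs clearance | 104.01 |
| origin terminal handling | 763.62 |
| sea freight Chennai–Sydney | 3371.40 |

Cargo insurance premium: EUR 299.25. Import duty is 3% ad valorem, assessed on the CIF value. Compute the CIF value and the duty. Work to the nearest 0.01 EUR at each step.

CIF = EXW price + pre-shipment costs + freight + insurance
CIF = 52514.99 + 1389.21 + 104.01 + 763.62 + 3371.40 + 299.25 = 58442.48
Import duty = 58442.48 × 3% = 1753.27

CIF value: EUR 58442.48; import duty: EUR 1753.27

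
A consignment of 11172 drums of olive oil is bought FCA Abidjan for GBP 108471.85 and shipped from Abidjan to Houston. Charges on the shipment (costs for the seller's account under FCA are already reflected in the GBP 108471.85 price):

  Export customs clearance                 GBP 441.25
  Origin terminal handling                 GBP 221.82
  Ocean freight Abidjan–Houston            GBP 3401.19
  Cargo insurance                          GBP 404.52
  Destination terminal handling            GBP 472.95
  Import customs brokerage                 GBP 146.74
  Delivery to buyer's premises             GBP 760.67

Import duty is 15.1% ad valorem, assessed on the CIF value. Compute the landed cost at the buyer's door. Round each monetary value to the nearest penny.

FCA: the seller delivers export-cleared goods to the carrier; the buyer bears costs from that point.
Already in the invoice (seller's account under FCA): export clearance — exclude.
CIF value = FCA price + origin terminal + freight + insurance = 108471.85 + 221.82 + 3401.19 + 404.52 = 112499.38
Import duty = 112499.38 × 15.1% = 16987.41
Buyer bears: origin terminal 221.82 + freight 3401.19 + insurance 404.52 + destination terminal 472.95 + brokerage 146.74 + delivery 760.67 + duty 16987.41 = 22395.30
Landed cost = invoice 108471.85 + 22395.30 = 130867.15

Total landed cost: GBP 130867.15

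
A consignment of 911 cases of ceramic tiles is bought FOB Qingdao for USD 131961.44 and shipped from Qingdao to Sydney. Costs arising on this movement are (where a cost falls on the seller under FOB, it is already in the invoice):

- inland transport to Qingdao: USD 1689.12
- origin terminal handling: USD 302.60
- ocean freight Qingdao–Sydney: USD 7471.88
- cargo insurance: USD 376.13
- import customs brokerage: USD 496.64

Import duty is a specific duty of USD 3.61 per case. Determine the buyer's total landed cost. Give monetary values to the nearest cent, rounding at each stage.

FOB: the seller bears costs until goods are on board at the origin port; the buyer bears freight, insurance and all costs thereafter.
Already in the invoice (seller's account under FOB): inland to port, origin terminal — exclude.
CIF value = FOB price + freight + insurance = 131961.44 + 7471.88 + 376.13 = 139809.45
Import duty = 911 × 3.61 = 3288.71
Buyer bears: freight 7471.88 + insurance 376.13 + brokerage 496.64 + duty 3288.71 = 11633.36
Landed cost = invoice 131961.44 + 11633.36 = 143594.80

Total landed cost: USD 143594.80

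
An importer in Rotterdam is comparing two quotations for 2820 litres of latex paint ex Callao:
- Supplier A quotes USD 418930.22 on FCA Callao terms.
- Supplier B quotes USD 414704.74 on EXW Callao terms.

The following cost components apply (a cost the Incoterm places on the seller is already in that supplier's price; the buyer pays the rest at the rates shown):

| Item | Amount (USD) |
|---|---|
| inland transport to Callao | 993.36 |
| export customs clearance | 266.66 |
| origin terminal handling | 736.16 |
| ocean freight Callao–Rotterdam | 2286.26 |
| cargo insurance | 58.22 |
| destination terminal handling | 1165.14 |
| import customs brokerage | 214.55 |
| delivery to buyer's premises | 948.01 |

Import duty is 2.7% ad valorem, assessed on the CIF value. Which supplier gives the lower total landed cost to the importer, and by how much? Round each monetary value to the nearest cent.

Supplier A (FCA):
CIF value = FCA price + origin terminal + freight + insurance = 418930.22 + 736.16 + 2286.26 + 58.22 = 422010.86
Import duty = 422010.86 × 2.7% = 11394.29
Buyer bears (A): 736.16 + 2286.26 + 58.22 + 1165.14 + 214.55 + 948.01 = 5408.34
Landed cost (A) = invoice 418930.22 + 5408.34 + duty 11394.29 = 435732.85
Supplier B (EXW):
CIF value = EXW price + inland to port + export clearance + origin terminal + freight + insurance = 414704.74 + 993.36 + 266.66 + 736.16 + 2286.26 + 58.22 = 419045.40
Import duty = 419045.40 × 2.7% = 11314.23
Buyer bears (B): 993.36 + 266.66 + 736.16 + 2286.26 + 58.22 + 1165.14 + 214.55 + 948.01 = 6668.36
Landed cost (B) = invoice 414704.74 + 6668.36 + duty 11314.23 = 432687.33
Difference = |435732.85 − 432687.33| = 3045.52

Supplier B is cheaper by USD 3045.52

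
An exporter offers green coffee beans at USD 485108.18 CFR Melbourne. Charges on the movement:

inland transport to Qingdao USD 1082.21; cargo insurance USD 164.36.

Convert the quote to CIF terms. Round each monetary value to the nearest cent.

Not relevant to the conversion: inland to port — on the seller under both CFR and CIF; already in the CFR price and stays in the CIF price.
From CFR to CIF, the seller additionally bears: insurance.
CIF price = 485108.18 + 164.36 = 485272.54

CIF price: USD 485272.54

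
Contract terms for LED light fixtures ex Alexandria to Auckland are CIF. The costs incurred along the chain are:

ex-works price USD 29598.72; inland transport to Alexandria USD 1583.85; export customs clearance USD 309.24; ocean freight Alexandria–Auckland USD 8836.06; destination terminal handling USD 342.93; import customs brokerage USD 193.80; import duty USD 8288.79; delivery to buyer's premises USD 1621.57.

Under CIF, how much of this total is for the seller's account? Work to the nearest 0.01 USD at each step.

Seller's account: USD 40327.87

CIF: the seller pays costs through ocean freight and marine insurance to the destination port.
Seller's account: goods 29598.72 + inland to port 1583.85 + export clearance 309.24 + freight 8836.06 = 40327.87
Buyer's account: destination terminal 342.93 + brokerage 193.80 + duty 8288.79 + delivery 1621.57 = 10447.09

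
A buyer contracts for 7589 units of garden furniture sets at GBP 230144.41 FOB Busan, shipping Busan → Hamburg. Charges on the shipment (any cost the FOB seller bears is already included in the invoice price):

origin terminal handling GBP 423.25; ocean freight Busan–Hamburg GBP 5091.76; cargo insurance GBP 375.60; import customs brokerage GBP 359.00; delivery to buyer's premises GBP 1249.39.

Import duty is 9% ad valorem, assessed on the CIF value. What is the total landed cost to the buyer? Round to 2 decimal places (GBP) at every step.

Total landed cost: GBP 258425.22

FOB: the seller bears costs until goods are on board at the origin port; the buyer bears freight, insurance and all costs thereafter.
Already in the invoice (seller's account under FOB): origin terminal — exclude.
CIF value = FOB price + freight + insurance = 230144.41 + 5091.76 + 375.60 = 235611.77
Import duty = 235611.77 × 9% = 21205.06
Buyer bears: freight 5091.76 + insurance 375.60 + brokerage 359.00 + delivery 1249.39 + duty 21205.06 = 28280.81
Landed cost = invoice 230144.41 + 28280.81 = 258425.22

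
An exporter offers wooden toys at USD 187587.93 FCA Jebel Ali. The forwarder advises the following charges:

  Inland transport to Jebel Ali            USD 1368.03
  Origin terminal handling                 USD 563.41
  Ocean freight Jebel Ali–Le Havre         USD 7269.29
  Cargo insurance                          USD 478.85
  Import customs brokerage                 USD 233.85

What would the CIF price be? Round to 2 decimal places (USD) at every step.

Not relevant to the conversion: inland to port — on the seller under both FCA and CIF; already in the FCA price and stays in the CIF price. brokerage — on the buyer under both terms; not part of either seller's price.
From FCA to CIF, the seller additionally bears: origin terminal, freight, insurance.
CIF price = 187587.93 + 563.41 + 7269.29 + 478.85 = 195899.48

CIF price: USD 195899.48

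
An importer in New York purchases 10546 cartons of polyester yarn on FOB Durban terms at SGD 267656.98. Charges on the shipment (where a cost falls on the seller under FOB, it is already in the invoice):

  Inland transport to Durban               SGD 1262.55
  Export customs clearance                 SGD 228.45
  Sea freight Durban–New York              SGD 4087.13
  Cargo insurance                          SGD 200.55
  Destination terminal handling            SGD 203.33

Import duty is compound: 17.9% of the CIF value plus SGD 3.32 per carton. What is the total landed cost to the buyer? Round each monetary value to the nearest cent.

FOB: the seller bears costs until goods are on board at the origin port; the buyer bears freight, insurance and all costs thereafter.
Already in the invoice (seller's account under FOB): inland to port, export clearance — exclude.
CIF value = FOB price + freight + insurance = 267656.98 + 4087.13 + 200.55 = 271944.66
Ad valorem component: 271944.66 × 17.9% = 48678.09
Specific component: 10546 × 3.32 = 35012.72
Import duty = 48678.09 + 35012.72 = 83690.81
Buyer bears: freight 4087.13 + insurance 200.55 + destination terminal 203.33 + duty 83690.81 = 88181.82
Landed cost = invoice 267656.98 + 88181.82 = 355838.80

Total landed cost: SGD 355838.80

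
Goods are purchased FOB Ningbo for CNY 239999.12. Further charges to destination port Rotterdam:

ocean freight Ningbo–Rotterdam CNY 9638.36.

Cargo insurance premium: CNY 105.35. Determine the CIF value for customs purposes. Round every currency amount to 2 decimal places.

CIF value: CNY 249742.83

CIF = FOB price + freight + insurance
CIF = 239999.12 + 9638.36 + 105.35 = 249742.83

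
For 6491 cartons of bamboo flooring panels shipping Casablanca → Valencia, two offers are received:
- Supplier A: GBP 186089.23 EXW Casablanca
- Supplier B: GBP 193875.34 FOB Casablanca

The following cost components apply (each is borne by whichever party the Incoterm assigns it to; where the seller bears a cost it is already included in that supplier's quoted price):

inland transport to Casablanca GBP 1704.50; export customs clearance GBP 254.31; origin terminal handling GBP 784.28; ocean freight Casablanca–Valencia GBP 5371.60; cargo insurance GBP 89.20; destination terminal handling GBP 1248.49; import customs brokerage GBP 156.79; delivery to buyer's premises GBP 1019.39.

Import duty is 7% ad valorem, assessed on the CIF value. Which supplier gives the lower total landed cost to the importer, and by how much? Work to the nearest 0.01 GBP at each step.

Supplier A is cheaper by GBP 5396.03

Supplier A (EXW):
CIF value = EXW price + inland to port + export clearance + origin terminal + freight + insurance = 186089.23 + 1704.50 + 254.31 + 784.28 + 5371.60 + 89.20 = 194293.12
Import duty = 194293.12 × 7% = 13600.52
Buyer bears (A): 1704.50 + 254.31 + 784.28 + 5371.60 + 89.20 + 1248.49 + 156.79 + 1019.39 = 10628.56
Landed cost (A) = invoice 186089.23 + 10628.56 + duty 13600.52 = 210318.31
Supplier B (FOB):
CIF value = FOB price + freight + insurance = 193875.34 + 5371.60 + 89.20 = 199336.14
Import duty = 199336.14 × 7% = 13953.53
Buyer bears (B): 5371.60 + 89.20 + 1248.49 + 156.79 + 1019.39 = 7885.47
Landed cost (B) = invoice 193875.34 + 7885.47 + duty 13953.53 = 215714.34
Difference = |210318.31 − 215714.34| = 5396.03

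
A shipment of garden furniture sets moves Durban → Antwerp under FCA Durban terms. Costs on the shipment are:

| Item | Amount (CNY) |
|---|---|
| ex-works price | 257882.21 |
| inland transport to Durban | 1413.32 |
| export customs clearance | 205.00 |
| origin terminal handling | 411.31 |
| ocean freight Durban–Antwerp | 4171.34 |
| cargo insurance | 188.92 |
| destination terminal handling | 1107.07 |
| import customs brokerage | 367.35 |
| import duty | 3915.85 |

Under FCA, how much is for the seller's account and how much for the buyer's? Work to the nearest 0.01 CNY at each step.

Seller: CNY 259500.53; buyer: CNY 10161.84

FCA: the seller delivers export-cleared goods to the carrier; the buyer bears costs from that point.
Seller's account: goods 257882.21 + inland to port 1413.32 + export clearance 205.00 = 259500.53
Buyer's account: origin terminal 411.31 + freight 4171.34 + insurance 188.92 + destination terminal 1107.07 + brokerage 367.35 + duty 3915.85 = 10161.84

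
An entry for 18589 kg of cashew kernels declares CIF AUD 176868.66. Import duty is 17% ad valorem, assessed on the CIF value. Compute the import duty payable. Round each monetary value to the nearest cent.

Import duty: AUD 30067.67

Import duty = 176868.66 × 17% = 30067.67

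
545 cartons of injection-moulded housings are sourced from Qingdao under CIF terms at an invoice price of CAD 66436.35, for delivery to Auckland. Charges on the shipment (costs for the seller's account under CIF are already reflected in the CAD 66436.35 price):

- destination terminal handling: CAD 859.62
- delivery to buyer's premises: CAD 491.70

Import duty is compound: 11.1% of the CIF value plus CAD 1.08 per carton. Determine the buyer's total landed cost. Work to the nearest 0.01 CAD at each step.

CIF: the seller pays costs through ocean freight and marine insurance to the destination port.
The CIF price already equals the CIF value: 66436.35
Ad valorem component: 66436.35 × 11.1% = 7374.43
Specific component: 545 × 1.08 = 588.60
Import duty = 7374.43 + 588.60 = 7963.03
Buyer bears: destination terminal 859.62 + delivery 491.70 + duty 7963.03 = 9314.35
Landed cost = invoice 66436.35 + 9314.35 = 75750.70

Total landed cost: CAD 75750.70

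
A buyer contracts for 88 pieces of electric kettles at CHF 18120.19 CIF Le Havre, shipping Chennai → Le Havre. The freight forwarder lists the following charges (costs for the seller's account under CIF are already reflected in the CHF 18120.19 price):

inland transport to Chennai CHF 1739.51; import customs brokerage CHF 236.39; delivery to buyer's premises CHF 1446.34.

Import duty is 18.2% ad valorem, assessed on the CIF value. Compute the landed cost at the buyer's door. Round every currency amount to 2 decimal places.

Total landed cost: CHF 23100.79

CIF: the seller pays costs through ocean freight and marine insurance to the destination port.
Already in the invoice (seller's account under CIF): inland to port — exclude.
The CIF price already equals the CIF value: 18120.19
Import duty = 18120.19 × 18.2% = 3297.87
Buyer bears: brokerage 236.39 + delivery 1446.34 + duty 3297.87 = 4980.60
Landed cost = invoice 18120.19 + 4980.60 = 23100.79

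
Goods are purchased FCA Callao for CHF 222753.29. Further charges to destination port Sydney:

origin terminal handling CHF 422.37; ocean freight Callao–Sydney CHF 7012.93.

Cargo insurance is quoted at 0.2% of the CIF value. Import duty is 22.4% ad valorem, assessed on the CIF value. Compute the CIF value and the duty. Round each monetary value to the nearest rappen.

CIF value: CHF 230649.89; import duty: CHF 51665.58

Let C be the CIF value. C = FCA price + pre-shipment costs + freight + 0.2% × C
C − 0.2% × C = 222753.29 + 422.37 + 7012.93
0.998 × C = 230188.59
C = 230188.59 / 0.998 = 230649.89
Insurance premium = 0.2% × 230649.89 = 461.30
Import duty = 230649.89 × 22.4% = 51665.58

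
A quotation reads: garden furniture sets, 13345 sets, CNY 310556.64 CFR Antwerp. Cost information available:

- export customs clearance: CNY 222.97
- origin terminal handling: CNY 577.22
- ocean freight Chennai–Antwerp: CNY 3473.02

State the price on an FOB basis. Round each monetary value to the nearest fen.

FOB price: CNY 307083.62

Not relevant to the conversion: origin terminal, export clearance — on the seller under both CFR and FOB; already in the CFR price and stays in the FOB price.
From CFR to FOB, the seller no longer bears: freight.
FOB price = 310556.64 − 3473.02 = 307083.62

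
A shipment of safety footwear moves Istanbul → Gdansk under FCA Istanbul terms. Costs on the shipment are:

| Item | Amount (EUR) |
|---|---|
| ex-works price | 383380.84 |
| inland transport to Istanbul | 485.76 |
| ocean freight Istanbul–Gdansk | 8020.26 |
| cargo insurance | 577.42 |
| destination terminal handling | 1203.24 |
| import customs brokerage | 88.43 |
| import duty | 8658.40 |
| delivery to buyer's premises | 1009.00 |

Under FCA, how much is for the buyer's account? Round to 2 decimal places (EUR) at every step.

Buyer's account: EUR 19556.75

FCA: the seller delivers export-cleared goods to the carrier; the buyer bears costs from that point.
Seller's account: goods 383380.84 + inland to port 485.76 = 383866.60
Buyer's account: freight 8020.26 + insurance 577.42 + destination terminal 1203.24 + brokerage 88.43 + duty 8658.40 + delivery 1009.00 = 19556.75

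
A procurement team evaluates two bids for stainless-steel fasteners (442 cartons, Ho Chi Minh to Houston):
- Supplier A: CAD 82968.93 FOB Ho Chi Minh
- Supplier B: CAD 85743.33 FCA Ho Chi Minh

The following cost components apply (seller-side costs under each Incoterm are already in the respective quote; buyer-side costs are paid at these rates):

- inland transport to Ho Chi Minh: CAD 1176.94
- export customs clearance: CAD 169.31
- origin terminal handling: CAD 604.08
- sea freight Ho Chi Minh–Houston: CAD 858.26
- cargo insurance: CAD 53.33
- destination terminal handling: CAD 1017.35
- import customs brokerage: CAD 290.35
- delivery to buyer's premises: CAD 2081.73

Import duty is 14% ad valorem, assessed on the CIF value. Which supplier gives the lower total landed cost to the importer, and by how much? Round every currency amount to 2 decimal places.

Supplier A is cheaper by CAD 3851.47

Supplier A (FOB):
CIF value = FOB price + freight + insurance = 82968.93 + 858.26 + 53.33 = 83880.52
Import duty = 83880.52 × 14% = 11743.27
Buyer bears (A): 858.26 + 53.33 + 1017.35 + 290.35 + 2081.73 = 4301.02
Landed cost (A) = invoice 82968.93 + 4301.02 + duty 11743.27 = 99013.22
Supplier B (FCA):
CIF value = FCA price + origin terminal + freight + insurance = 85743.33 + 604.08 + 858.26 + 53.33 = 87259.00
Import duty = 87259.00 × 14% = 12216.26
Buyer bears (B): 604.08 + 858.26 + 53.33 + 1017.35 + 290.35 + 2081.73 = 4905.10
Landed cost (B) = invoice 85743.33 + 4905.10 + duty 12216.26 = 102864.69
Difference = |99013.22 − 102864.69| = 3851.47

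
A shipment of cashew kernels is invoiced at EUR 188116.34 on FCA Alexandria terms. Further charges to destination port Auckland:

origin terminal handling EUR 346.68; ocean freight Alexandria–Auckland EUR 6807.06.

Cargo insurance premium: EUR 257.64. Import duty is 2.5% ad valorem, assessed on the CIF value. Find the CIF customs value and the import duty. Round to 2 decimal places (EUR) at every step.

CIF value: EUR 195527.72; import duty: EUR 4888.19

CIF = FCA price + pre-shipment costs + freight + insurance
CIF = 188116.34 + 346.68 + 6807.06 + 257.64 = 195527.72
Import duty = 195527.72 × 2.5% = 4888.19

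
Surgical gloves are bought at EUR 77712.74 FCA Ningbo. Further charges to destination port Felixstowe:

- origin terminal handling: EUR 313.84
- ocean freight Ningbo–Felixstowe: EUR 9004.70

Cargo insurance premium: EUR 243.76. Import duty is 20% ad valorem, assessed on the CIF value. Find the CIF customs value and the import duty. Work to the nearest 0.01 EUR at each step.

CIF = FCA price + pre-shipment costs + freight + insurance
CIF = 77712.74 + 313.84 + 9004.70 + 243.76 = 87275.04
Import duty = 87275.04 × 20% = 17455.01

CIF value: EUR 87275.04; import duty: EUR 17455.01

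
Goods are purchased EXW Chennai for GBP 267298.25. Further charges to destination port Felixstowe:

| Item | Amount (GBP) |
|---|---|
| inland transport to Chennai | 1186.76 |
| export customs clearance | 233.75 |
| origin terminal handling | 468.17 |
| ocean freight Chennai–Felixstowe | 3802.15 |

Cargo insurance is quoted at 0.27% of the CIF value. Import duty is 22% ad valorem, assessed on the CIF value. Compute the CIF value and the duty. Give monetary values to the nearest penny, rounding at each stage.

CIF value: GBP 273728.15; import duty: GBP 60220.19

Let C be the CIF value. C = EXW price + pre-shipment costs + freight + 0.27% × C
C − 0.27% × C = 267298.25 + 1186.76 + 233.75 + 468.17 + 3802.15
0.9973 × C = 272989.08
C = 272989.08 / 0.9973 = 273728.15
Insurance premium = 0.27% × 273728.15 = 739.07
Import duty = 273728.15 × 22% = 60220.19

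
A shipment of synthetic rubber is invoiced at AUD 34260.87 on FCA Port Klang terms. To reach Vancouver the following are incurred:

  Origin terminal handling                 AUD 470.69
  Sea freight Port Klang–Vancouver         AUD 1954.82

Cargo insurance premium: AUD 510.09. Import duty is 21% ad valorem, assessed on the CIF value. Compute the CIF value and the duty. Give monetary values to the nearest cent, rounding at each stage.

CIF value: AUD 37196.47; import duty: AUD 7811.26

CIF = FCA price + pre-shipment costs + freight + insurance
CIF = 34260.87 + 470.69 + 1954.82 + 510.09 = 37196.47
Import duty = 37196.47 × 21% = 7811.26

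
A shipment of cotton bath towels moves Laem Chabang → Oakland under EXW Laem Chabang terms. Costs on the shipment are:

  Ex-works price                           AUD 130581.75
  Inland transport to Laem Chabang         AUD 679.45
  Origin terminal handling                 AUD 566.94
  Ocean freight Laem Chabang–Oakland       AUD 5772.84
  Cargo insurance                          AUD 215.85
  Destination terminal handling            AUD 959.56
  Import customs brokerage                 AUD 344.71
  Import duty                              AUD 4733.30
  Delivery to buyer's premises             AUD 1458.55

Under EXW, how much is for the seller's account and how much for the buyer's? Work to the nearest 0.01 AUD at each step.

EXW: the seller makes goods available at their premises; the buyer bears all onward costs.
Seller's account: goods 130581.75 = 130581.75
Buyer's account: inland to port 679.45 + origin terminal 566.94 + freight 5772.84 + insurance 215.85 + destination terminal 959.56 + brokerage 344.71 + duty 4733.30 + delivery 1458.55 = 14731.20

Seller: AUD 130581.75; buyer: AUD 14731.20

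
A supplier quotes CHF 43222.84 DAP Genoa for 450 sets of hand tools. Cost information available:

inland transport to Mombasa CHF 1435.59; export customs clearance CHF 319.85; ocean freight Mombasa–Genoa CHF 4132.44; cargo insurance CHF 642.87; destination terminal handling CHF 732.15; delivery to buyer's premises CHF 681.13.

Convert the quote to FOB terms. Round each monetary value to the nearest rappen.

FOB price: CHF 37034.25

Not relevant to the conversion: inland to port, export clearance — on the seller under both DAP and FOB; already in the DAP price and stays in the FOB price.
From DAP to FOB, the seller no longer bears: freight, insurance, destination terminal, delivery.
FOB price = 43222.84 − 4132.44 − 642.87 − 732.15 − 681.13 = 37034.25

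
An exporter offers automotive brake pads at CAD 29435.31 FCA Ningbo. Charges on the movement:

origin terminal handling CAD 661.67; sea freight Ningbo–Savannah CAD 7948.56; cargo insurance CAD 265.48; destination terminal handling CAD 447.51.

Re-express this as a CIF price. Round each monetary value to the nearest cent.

Not relevant to the conversion: destination terminal — on the buyer under both terms; not part of either seller's price.
From FCA to CIF, the seller additionally bears: origin terminal, freight, insurance.
CIF price = 29435.31 + 661.67 + 7948.56 + 265.48 = 38311.02

CIF price: CAD 38311.02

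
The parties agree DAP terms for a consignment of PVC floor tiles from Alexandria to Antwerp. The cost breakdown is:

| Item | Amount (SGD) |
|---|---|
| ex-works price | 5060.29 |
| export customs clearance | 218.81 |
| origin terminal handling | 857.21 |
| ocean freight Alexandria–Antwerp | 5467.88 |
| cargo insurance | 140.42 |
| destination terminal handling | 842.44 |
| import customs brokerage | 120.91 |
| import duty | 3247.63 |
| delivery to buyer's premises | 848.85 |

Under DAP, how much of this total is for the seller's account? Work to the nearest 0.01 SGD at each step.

Seller's account: SGD 13435.90

DAP: the seller bears all costs to the named destination except import duty and clearance.
Seller's account: goods 5060.29 + export clearance 218.81 + origin terminal 857.21 + freight 5467.88 + insurance 140.42 + destination terminal 842.44 + delivery 848.85 = 13435.90
Buyer's account: brokerage 120.91 + duty 3247.63 = 3368.54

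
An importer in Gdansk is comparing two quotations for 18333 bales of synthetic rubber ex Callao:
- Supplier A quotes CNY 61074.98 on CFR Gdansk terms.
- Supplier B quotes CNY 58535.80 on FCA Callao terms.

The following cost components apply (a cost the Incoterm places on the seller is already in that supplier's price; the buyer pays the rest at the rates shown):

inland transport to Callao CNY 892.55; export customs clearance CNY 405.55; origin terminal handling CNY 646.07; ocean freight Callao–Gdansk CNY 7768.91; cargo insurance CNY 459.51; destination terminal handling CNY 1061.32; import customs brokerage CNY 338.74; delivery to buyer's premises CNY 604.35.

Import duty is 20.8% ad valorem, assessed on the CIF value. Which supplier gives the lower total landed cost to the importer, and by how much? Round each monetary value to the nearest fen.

Supplier A is cheaper by CNY 7097.97

Supplier A (CFR):
CIF value = CFR price + insurance = 61074.98 + 459.51 = 61534.49
Import duty = 61534.49 × 20.8% = 12799.17
Buyer bears (A): 459.51 + 1061.32 + 338.74 + 604.35 = 2463.92
Landed cost (A) = invoice 61074.98 + 2463.92 + duty 12799.17 = 76338.07
Supplier B (FCA):
CIF value = FCA price + origin terminal + freight + insurance = 58535.80 + 646.07 + 7768.91 + 459.51 = 67410.29
Import duty = 67410.29 × 20.8% = 14021.34
Buyer bears (B): 646.07 + 7768.91 + 459.51 + 1061.32 + 338.74 + 604.35 = 10878.90
Landed cost (B) = invoice 58535.80 + 10878.90 + duty 14021.34 = 83436.04
Difference = |76338.07 − 83436.04| = 7097.97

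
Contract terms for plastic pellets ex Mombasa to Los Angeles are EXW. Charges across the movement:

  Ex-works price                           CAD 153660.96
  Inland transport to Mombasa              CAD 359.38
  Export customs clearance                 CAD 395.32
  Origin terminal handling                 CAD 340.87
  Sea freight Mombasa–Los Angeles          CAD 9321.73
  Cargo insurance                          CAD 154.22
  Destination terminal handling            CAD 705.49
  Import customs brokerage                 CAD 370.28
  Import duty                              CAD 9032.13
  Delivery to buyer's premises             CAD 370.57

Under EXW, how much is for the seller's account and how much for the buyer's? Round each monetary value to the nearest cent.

Seller: CAD 153660.96; buyer: CAD 21049.99

EXW: the seller makes goods available at their premises; the buyer bears all onward costs.
Seller's account: goods 153660.96 = 153660.96
Buyer's account: inland to port 359.38 + export clearance 395.32 + origin terminal 340.87 + freight 9321.73 + insurance 154.22 + destination terminal 705.49 + brokerage 370.28 + duty 9032.13 + delivery 370.57 = 21049.99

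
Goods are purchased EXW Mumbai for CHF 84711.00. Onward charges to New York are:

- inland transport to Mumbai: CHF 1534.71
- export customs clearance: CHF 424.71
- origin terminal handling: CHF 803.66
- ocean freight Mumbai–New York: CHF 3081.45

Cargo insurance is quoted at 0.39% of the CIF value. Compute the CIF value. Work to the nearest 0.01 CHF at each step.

Let C be the CIF value. C = EXW price + pre-shipment costs + freight + 0.39% × C
C − 0.39% × C = 84711.00 + 1534.71 + 424.71 + 803.66 + 3081.45
0.9961 × C = 90555.53
C = 90555.53 / 0.9961 = 90910.08
Insurance premium = 0.39% × 90910.08 = 354.55

CIF value: CHF 90910.08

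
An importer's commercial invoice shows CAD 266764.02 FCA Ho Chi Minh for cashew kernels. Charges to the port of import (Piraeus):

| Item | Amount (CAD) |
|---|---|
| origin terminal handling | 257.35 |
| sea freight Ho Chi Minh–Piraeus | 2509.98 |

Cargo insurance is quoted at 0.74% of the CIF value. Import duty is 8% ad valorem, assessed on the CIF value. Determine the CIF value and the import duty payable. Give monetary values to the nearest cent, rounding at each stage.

Let C be the CIF value. C = FCA price + pre-shipment costs + freight + 0.74% × C
C − 0.74% × C = 266764.02 + 257.35 + 2509.98
0.9926 × C = 269531.35
C = 269531.35 / 0.9926 = 271540.75
Insurance premium = 0.74% × 271540.75 = 2009.40
Import duty = 271540.75 × 8% = 21723.26

CIF value: CAD 271540.75; import duty: CAD 21723.26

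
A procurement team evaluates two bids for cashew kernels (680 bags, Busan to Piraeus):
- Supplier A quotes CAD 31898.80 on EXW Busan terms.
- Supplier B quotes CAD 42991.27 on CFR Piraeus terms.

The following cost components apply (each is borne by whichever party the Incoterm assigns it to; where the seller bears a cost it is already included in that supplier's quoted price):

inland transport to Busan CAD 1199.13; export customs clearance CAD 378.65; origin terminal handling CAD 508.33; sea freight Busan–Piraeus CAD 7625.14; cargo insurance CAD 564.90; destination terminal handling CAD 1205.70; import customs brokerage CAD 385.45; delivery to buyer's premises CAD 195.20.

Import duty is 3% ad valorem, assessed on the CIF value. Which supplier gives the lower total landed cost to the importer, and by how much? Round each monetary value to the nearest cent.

Supplier A (EXW):
CIF value = EXW price + inland to port + export clearance + origin terminal + freight + insurance = 31898.80 + 1199.13 + 378.65 + 508.33 + 7625.14 + 564.90 = 42174.95
Import duty = 42174.95 × 3% = 1265.25
Buyer bears (A): 1199.13 + 378.65 + 508.33 + 7625.14 + 564.90 + 1205.70 + 385.45 + 195.20 = 12062.50
Landed cost (A) = invoice 31898.80 + 12062.50 + duty 1265.25 = 45226.55
Supplier B (CFR):
CIF value = CFR price + insurance = 42991.27 + 564.90 = 43556.17
Import duty = 43556.17 × 3% = 1306.69
Buyer bears (B): 564.90 + 1205.70 + 385.45 + 195.20 = 2351.25
Landed cost (B) = invoice 42991.27 + 2351.25 + duty 1306.69 = 46649.21
Difference = |45226.55 − 46649.21| = 1422.66

Supplier A is cheaper by CAD 1422.66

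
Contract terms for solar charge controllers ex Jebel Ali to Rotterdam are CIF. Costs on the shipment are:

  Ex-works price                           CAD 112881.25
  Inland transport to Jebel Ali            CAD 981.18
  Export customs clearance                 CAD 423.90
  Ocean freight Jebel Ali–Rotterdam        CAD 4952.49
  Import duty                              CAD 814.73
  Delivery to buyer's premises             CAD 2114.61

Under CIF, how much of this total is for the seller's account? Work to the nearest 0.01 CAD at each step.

Seller's account: CAD 119238.82

CIF: the seller pays costs through ocean freight and marine insurance to the destination port.
Seller's account: goods 112881.25 + inland to port 981.18 + export clearance 423.90 + freight 4952.49 = 119238.82
Buyer's account: duty 814.73 + delivery 2114.61 = 2929.34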